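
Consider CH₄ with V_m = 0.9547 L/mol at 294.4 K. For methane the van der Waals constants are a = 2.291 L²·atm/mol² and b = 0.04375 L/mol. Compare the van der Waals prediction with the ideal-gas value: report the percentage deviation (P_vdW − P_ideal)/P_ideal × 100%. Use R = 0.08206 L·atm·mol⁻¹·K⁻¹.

Ideal: P_ideal = RT/V_m = (0.08206)(294.4)/0.9547 = 25.3048 atm
vdW: P = RT/(V_m − b) − a/V_m² = 24.1585/0.910950 − 2.291/0.911452 = 26.5201 − 2.51357 = 24.0065 atm
% deviation = (24.0065 − 25.3048)/25.3048 × 100% = -5.13%

-5.13 %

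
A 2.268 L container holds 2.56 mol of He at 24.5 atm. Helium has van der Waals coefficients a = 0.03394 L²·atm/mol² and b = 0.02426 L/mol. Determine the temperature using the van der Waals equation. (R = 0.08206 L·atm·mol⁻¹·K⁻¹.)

T = (P + a n²/V²)(V − nb)/(nR)
P + a n²/V² = 24.5 + (0.03394)(2.56)²/(2.268)² = 24.543 atm
V − nb = 2.268 − (2.56)(0.02426) = 2.2059 L
T = (24.543)(2.2059)/((2.56)(0.08206)) = 257.7 K

T ≈ 257.7 K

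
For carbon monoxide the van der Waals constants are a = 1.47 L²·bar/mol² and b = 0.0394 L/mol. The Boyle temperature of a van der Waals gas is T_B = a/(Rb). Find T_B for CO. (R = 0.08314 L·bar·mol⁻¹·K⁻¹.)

T_B ≈ 448.8 K

For a van der Waals gas the second virial coefficient B₂ = b − a/(RT) vanishes at T_B = a/(Rb).
T_B = 1.47/(0.08314×0.0394) = 1.47/0.0032757 = 448.8 K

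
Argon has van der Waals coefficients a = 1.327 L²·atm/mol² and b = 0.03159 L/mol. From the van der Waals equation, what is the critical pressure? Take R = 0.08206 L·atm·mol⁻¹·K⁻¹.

For a van der Waals gas, P_c = a/(27b²).
P_c = 1.327/(27×(0.03159)²) = 1.327/0.026944 = 49.25 atm

P_c ≈ 49.25 atm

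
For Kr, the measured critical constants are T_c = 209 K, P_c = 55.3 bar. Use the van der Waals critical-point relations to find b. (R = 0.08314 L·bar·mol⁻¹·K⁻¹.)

From T_c = 8a/(27Rb) and P_c = a/(27b²): b = R T_c/(8 P_c).
b = (0.08314)(209)/(8×55.3) = 17.376/442.40 = 0.03928 L/mol

b ≈ 0.03928 L/mol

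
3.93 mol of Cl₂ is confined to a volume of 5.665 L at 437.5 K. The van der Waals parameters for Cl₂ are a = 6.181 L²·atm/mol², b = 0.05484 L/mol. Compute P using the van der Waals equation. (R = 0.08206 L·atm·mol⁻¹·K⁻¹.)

P ≈ 22.92 atm

P = nRT/(V − nb) − a n²/V²
nRT/(V − nb) = (3.93)(0.08206)(437.5)/(5.665 − 3.93×0.05484) = 141.09/5.4495 = 25.890 atm
a n²/V² = (6.181)(3.93)²/(5.665)² = 2.9747 atm
P = 25.890 − 2.9747 = 22.92 atm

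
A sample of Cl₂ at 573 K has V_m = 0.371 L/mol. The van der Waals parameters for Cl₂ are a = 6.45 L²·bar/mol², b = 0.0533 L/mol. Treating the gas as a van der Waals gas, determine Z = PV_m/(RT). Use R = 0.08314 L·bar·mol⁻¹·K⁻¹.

P = RT/(V_m − b) − a/V_m² = (0.08314)(573)/(0.371 − 0.0533) − 6.45/(0.371)²
  = 47.639/0.31770 − 46.861 = 149.95 − 46.861 = 103.09 bar
Z = PV_m/(RT) = (103.09)(0.371)/((0.08314)(573)) = 38.246/47.639 = 0.8028

Z ≈ 0.8028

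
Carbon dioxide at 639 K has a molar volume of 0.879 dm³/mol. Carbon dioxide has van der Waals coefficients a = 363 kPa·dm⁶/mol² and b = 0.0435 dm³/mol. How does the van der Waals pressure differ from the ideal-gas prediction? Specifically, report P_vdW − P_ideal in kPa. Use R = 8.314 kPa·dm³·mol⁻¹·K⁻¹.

Ideal: P_ideal = RT/V_m = (8.314)(639)/0.879 = 6043.97 kPa
vdW: P = RT/(V_m − b) − a/V_m² = 5312.65/0.835500 − 363/0.772641 = 6358.65 − 469.817 = 5888.83 kPa
ΔP = 5888.83 − 6043.97 = -155.1 kPa

ΔP ≈ -155.1 kPa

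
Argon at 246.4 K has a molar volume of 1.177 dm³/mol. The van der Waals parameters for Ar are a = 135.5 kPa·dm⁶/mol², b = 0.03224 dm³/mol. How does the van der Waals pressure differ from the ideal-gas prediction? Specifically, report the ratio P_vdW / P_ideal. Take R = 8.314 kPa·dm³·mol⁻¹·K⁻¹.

Ideal: P_ideal = RT/V_m = (8.314)(246.4)/1.177 = 1740.50 kPa
vdW: P = RT/(V_m − b) − a/V_m² = 2048.57/1.14476 − 135.5/1.38533 = 1789.52 − 97.8106 = 1691.71 kPa
Ratio = 1691.71/1740.50 = 0.9720

P_vdW / P_ideal ≈ 0.9720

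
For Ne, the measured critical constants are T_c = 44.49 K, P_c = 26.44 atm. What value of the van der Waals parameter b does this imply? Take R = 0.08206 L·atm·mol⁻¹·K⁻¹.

b ≈ 0.01726 L/mol

From T_c = 8a/(27Rb) and P_c = a/(27b²): b = R T_c/(8 P_c).
b = (0.08206)(44.49)/(8×26.44) = 3.6508/211.52 = 0.01726 L/mol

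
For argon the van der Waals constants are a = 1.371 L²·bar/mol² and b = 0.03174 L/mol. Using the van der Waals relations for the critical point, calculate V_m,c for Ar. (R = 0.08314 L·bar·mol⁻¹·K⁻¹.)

For a van der Waals gas, V_m,c = 3b.
V_m,c = 3×0.03174 = 0.09522 L/mol

V_m,c ≈ 0.09522 L/mol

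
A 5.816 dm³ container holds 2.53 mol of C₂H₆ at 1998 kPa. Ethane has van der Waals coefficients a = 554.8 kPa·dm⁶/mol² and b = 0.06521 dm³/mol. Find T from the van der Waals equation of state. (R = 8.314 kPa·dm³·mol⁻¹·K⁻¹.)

T ≈ 565.0 K

T = (P + a n²/V²)(V − nb)/(nR)
P + a n²/V² = 1998 + (554.8)(2.53)²/(5.816)² = 2103.0 kPa
V − nb = 5.816 − (2.53)(0.06521) = 5.6510 dm³
T = (2103.0)(5.6510)/((2.53)(8.314)) = 565.0 K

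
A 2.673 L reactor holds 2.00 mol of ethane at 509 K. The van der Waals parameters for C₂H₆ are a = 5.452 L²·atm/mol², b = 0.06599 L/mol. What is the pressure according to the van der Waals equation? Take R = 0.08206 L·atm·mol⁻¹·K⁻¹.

P ≈ 29.82 atm

P = nRT/(V − nb) − a n²/V²
nRT/(V − nb) = (2.00)(0.08206)(509)/(2.673 − 2.00×0.06599) = 83.537/2.5410 = 32.876 atm
a n²/V² = (5.452)(2.00)²/(2.673)² = 3.0522 atm
P = 32.876 − 3.0522 = 29.82 atm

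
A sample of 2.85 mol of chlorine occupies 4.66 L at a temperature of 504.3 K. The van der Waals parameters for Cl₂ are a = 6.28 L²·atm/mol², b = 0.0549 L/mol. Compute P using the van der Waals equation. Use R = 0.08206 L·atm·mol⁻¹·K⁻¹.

P = nRT/(V − nb) − a n²/V²
nRT/(V − nb) = (2.85)(0.08206)(504.3)/(4.66 − 2.85×0.0549) = 117.94/4.5035 = 26.189 atm
a n²/V² = (6.28)(2.85)²/(4.66)² = 2.3490 atm
P = 26.189 − 2.3490 = 23.84 atm

P ≈ 23.84 atm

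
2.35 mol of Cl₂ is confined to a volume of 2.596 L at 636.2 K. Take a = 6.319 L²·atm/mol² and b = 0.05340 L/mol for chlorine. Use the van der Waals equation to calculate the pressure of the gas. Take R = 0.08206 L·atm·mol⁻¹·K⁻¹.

P = nRT/(V − nb) − a n²/V²
nRT/(V − nb) = (2.35)(0.08206)(636.2)/(2.596 − 2.35×0.05340) = 122.69/2.4705 = 49.662 atm
a n²/V² = (6.319)(2.35)²/(2.596)² = 5.1782 atm
P = 49.662 − 5.1782 = 44.48 atm

P ≈ 44.48 atm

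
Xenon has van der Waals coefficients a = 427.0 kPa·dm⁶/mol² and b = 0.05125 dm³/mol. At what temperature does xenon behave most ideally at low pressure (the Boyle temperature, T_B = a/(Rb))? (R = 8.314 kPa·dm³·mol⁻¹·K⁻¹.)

T_B ≈ 1002 K

For a van der Waals gas the second virial coefficient B₂ = b − a/(RT) vanishes at T_B = a/(Rb).
T_B = 427.0/(8.314×0.05125) = 427.0/0.42609 = 1002 K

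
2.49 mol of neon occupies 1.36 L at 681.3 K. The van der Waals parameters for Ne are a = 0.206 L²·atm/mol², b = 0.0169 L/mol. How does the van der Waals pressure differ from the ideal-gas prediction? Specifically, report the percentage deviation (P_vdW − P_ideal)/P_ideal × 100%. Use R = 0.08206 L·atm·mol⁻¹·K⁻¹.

Ideal: P_ideal = nRT/V = (2.49)(0.08206)(681.3)/1.36 = 102.360 atm
vdW: P = nRT/(V − nb) − a n²/V² = 139.210/1.31792 − 1.27722/1.84960 = 105.629 − 0.690538 = 104.938 atm
% deviation = (104.938 − 102.360)/102.360 × 100% = 2.52%

2.52 %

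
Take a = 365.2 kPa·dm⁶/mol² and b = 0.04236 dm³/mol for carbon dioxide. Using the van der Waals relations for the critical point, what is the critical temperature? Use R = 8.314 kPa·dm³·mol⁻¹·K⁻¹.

T_c ≈ 307.2 K

For a van der Waals gas, T_c = 8a/(27Rb).
T_c = 8×365.2/(27×8.314×0.04236) = 2921.6/9.5089 = 307.2 K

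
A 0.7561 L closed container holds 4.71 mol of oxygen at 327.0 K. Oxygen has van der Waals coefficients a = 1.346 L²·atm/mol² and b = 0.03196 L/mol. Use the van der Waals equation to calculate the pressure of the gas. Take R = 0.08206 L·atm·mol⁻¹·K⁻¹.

P ≈ 156.5 atm

P = nRT/(V − nb) − a n²/V²
nRT/(V − nb) = (4.71)(0.08206)(327.0)/(0.7561 − 4.71×0.03196) = 126.39/0.60557 = 208.71 atm
a n²/V² = (1.346)(4.71)²/(0.7561)² = 52.231 atm
P = 208.71 − 52.231 = 156.5 atm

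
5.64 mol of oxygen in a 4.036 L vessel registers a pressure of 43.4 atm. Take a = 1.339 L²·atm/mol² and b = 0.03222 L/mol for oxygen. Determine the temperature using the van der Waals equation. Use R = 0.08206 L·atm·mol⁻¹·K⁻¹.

T = (P + a n²/V²)(V − nb)/(nR)
P + a n²/V² = 43.4 + (1.339)(5.64)²/(4.036)² = 46.015 atm
V − nb = 4.036 − (5.64)(0.03222) = 3.8543 L
T = (46.015)(3.8543)/((5.64)(0.08206)) = 383.2 K

T ≈ 383.2 K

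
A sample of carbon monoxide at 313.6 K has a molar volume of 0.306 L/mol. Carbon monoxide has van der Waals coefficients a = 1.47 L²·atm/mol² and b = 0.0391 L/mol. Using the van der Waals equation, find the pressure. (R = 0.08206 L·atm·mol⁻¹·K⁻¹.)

P ≈ 80.72 atm

P = RT/(V_m − b) − a/V_m²
RT/(V_m − b) = (0.08206)(313.6)/(0.306 − 0.0391) = 25.734/0.26690 = 96.418 atm
a/V_m² = 1.47/(0.306)² = 15.699 atm
P = 96.418 − 15.699 = 80.72 atm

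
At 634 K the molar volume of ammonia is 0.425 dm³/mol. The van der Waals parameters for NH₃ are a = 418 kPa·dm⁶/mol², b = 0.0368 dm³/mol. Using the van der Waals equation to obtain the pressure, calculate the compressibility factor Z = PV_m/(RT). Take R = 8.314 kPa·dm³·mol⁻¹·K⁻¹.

P = RT/(V_m − b) − a/V_m² = (8.314)(634)/(0.425 − 0.0368) − 418/(0.425)²
  = 5271.1/0.38820 − 2314.2 = 13578 − 2314.2 = 11264 kPa
Z = PV_m/(RT) = (11264)(0.425)/((8.314)(634)) = 4787.2/5271.1 = 0.9082

Z ≈ 0.9082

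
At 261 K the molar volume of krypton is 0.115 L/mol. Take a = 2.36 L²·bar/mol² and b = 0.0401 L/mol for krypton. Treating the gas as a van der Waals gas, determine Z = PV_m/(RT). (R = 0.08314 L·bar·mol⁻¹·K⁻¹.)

P = RT/(V_m − b) − a/V_m² = (0.08314)(261)/(0.115 − 0.0401) − 2.36/(0.115)²
  = 21.700/0.074900 − 178.45 = 289.72 − 178.45 = 111.27 bar
Z = PV_m/(RT) = (111.27)(0.115)/((0.08314)(261)) = 12.796/21.700 = 0.5897

Z ≈ 0.5897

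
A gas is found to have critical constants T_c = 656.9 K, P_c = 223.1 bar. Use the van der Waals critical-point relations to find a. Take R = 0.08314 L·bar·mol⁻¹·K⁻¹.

a ≈ 5.640 L²·bar/mol²

From T_c = 8a/(27Rb) and P_c = a/(27b²): a = 27 R² T_c²/(64 P_c).
a = 27×(0.08314)²×(656.9)²/(64×223.1) = 80535/14278 = 5.640 L²·bar/mol²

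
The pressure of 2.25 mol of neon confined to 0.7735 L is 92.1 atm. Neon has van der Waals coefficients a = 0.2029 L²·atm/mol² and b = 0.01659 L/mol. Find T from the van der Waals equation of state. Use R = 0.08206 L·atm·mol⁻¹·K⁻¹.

T ≈ 374.1 K

T = (P + a n²/V²)(V − nb)/(nR)
P + a n²/V² = 92.1 + (0.2029)(2.25)²/(0.7735)² = 93.817 atm
V − nb = 0.7735 − (2.25)(0.01659) = 0.73617 L
T = (93.817)(0.73617)/((2.25)(0.08206)) = 374.1 K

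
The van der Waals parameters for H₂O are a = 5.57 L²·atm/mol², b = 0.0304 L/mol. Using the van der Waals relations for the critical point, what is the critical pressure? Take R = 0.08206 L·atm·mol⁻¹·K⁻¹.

P_c ≈ 223.2 atm

For a van der Waals gas, P_c = a/(27b²).
P_c = 5.57/(27×(0.0304)²) = 5.57/0.024952 = 223.2 atm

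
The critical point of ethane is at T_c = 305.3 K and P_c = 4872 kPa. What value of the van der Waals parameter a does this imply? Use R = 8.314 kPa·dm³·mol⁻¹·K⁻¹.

From T_c = 8a/(27Rb) and P_c = a/(27b²): a = 27 R² T_c²/(64 P_c).
a = 27×(8.314)²×(305.3)²/(64×4872) = 173955199/311808 = 557.9 kPa·dm⁶/mol²

a ≈ 557.9 kPa·dm⁶/mol²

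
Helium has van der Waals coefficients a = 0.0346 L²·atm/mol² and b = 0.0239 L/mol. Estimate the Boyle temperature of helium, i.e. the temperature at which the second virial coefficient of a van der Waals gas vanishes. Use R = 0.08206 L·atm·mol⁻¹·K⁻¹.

T_B ≈ 17.64 K

For a van der Waals gas the second virial coefficient B₂ = b − a/(RT) vanishes at T_B = a/(Rb).
T_B = 0.0346/(0.08206×0.0239) = 0.0346/0.0019612 = 17.64 K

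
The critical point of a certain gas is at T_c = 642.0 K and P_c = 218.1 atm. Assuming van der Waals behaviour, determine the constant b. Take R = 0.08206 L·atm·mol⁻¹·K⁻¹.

From T_c = 8a/(27Rb) and P_c = a/(27b²): b = R T_c/(8 P_c).
b = (0.08206)(642.0)/(8×218.1) = 52.683/1744.8 = 0.03019 L/mol

b ≈ 0.03019 L/mol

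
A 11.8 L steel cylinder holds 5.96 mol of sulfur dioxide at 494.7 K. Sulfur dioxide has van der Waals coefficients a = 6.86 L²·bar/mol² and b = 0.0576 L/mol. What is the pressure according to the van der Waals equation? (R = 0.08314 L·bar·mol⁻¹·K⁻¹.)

P = nRT/(V − nb) − a n²/V²
nRT/(V − nb) = (5.96)(0.08314)(494.7)/(11.8 − 5.96×0.0576) = 245.13/11.457 = 21.396 bar
a n²/V² = (6.86)(5.96)²/(11.8)² = 1.7501 bar
P = 21.396 − 1.7501 = 19.65 bar

P ≈ 19.65 bar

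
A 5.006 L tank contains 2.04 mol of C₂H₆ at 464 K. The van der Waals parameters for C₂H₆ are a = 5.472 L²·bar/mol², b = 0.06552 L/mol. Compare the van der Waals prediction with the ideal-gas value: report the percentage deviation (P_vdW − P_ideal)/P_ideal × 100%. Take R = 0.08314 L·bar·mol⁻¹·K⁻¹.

-3.04 %

Ideal: P_ideal = nRT/V = (2.04)(0.08314)(464)/5.006 = 15.7205 bar
vdW: P = nRT/(V − nb) − a n²/V² = 78.6970/4.87234 − 22.7723/25.0600 = 16.1518 − 0.908711 = 15.2431 bar
% deviation = (15.2431 − 15.7205)/15.7205 × 100% = -3.04%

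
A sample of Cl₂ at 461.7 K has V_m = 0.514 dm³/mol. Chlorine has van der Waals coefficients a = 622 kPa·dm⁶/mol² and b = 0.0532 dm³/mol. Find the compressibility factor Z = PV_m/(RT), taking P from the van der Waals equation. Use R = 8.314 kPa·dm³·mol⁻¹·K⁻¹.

Z ≈ 0.8002

P = RT/(V_m − b) − a/V_m² = (8.314)(461.7)/(0.514 − 0.0532) − 622/(0.514)²
  = 3838.6/0.46080 − 2354.3 = 8330.3 − 2354.3 = 5976.0 kPa
Z = PV_m/(RT) = (5976.0)(0.514)/((8.314)(461.7)) = 3071.7/3838.6 = 0.8002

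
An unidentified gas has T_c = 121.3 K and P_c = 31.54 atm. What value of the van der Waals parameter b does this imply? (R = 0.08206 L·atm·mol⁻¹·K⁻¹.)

From T_c = 8a/(27Rb) and P_c = a/(27b²): b = R T_c/(8 P_c).
b = (0.08206)(121.3)/(8×31.54) = 9.9539/252.32 = 0.03945 L/mol

b ≈ 0.03945 L/mol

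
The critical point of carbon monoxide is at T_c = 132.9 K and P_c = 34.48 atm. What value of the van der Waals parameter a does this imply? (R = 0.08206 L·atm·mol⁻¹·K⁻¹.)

a ≈ 1.455 L²·atm/mol²

From T_c = 8a/(27Rb) and P_c = a/(27b²): a = 27 R² T_c²/(64 P_c).
a = 27×(0.08206)²×(132.9)²/(64×34.48) = 3211.3/2206.7 = 1.455 L²·atm/mol²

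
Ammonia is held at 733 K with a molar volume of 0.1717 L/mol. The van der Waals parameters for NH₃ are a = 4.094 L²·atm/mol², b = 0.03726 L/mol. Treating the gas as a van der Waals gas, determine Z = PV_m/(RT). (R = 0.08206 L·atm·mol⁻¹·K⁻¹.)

Z ≈ 0.8807

P = RT/(V_m − b) − a/V_m² = (0.08206)(733)/(0.1717 − 0.03726) − 4.094/(0.1717)²
  = 60.150/0.13444 − 138.87 = 447.41 − 138.87 = 308.54 atm
Z = PV_m/(RT) = (308.54)(0.1717)/((0.08206)(733)) = 52.976/60.150 = 0.8807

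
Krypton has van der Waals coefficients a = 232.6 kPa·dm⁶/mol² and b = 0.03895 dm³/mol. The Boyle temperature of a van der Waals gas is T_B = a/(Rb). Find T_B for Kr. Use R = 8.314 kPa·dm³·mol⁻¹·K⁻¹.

For a van der Waals gas the second virial coefficient B₂ = b − a/(RT) vanishes at T_B = a/(Rb).
T_B = 232.6/(8.314×0.03895) = 232.6/0.32383 = 718.3 K

T_B ≈ 718.3 K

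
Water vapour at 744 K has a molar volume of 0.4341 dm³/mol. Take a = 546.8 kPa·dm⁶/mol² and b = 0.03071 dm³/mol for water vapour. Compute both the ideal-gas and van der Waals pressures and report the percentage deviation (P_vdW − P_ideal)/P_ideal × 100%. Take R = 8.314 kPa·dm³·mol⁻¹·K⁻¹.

-12.75 %

Ideal: P_ideal = RT/V_m = (8.314)(744)/0.4341 = 14249.3 kPa
vdW: P = RT/(V_m − b) − a/V_m² = 6185.62/0.403390 − 546.8/0.188443 = 15334.1 − 2901.67 = 12432.4 kPa
% deviation = (12432.4 − 14249.3)/14249.3 × 100% = -12.75%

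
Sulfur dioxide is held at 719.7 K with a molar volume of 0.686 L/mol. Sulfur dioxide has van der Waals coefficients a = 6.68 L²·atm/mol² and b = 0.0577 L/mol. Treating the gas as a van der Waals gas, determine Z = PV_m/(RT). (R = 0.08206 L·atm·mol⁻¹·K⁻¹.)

P = RT/(V_m − b) − a/V_m² = (0.08206)(719.7)/(0.686 − 0.0577) − 6.68/(0.686)²
  = 59.059/0.62830 − 14.195 = 93.998 − 14.195 = 79.803 atm
Z = PV_m/(RT) = (79.803)(0.686)/((0.08206)(719.7)) = 54.745/59.059 = 0.9270

Z ≈ 0.9270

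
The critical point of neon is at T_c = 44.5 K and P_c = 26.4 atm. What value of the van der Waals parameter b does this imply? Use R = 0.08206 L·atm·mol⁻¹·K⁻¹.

From T_c = 8a/(27Rb) and P_c = a/(27b²): b = R T_c/(8 P_c).
b = (0.08206)(44.5)/(8×26.4) = 3.6517/211.20 = 0.01729 L/mol

b ≈ 0.01729 L/mol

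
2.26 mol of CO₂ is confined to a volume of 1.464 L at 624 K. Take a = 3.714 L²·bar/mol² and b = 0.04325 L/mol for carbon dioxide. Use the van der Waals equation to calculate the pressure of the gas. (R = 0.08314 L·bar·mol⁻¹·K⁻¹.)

P ≈ 76.97 bar

P = nRT/(V − nb) − a n²/V²
nRT/(V − nb) = (2.26)(0.08314)(624)/(1.464 − 2.26×0.04325) = 117.25/1.3663 = 85.816 bar
a n²/V² = (3.714)(2.26)²/(1.464)² = 8.8507 bar
P = 85.816 − 8.8507 = 76.97 bar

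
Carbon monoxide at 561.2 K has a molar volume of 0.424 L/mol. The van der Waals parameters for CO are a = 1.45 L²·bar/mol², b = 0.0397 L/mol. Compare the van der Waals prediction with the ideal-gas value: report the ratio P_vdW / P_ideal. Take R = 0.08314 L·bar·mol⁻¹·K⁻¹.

Ideal: P_ideal = RT/V_m = (0.08314)(561.2)/0.424 = 110.043 bar
vdW: P = RT/(V_m − b) − a/V_m² = 46.6582/0.384300 − 1.45/0.179776 = 121.411 − 8.06559 = 113.345 bar
Ratio = 113.345/110.043 = 1.030

P_vdW / P_ideal ≈ 1.030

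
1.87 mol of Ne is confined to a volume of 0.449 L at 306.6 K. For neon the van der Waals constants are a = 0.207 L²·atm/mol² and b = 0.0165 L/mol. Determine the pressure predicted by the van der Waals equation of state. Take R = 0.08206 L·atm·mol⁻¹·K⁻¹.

P ≈ 108.9 atm

P = nRT/(V − nb) − a n²/V²
nRT/(V − nb) = (1.87)(0.08206)(306.6)/(0.449 − 1.87×0.0165) = 47.048/0.41815 = 112.51 atm
a n²/V² = (0.207)(1.87)²/(0.449)² = 3.5905 atm
P = 112.51 − 3.5905 = 108.9 atm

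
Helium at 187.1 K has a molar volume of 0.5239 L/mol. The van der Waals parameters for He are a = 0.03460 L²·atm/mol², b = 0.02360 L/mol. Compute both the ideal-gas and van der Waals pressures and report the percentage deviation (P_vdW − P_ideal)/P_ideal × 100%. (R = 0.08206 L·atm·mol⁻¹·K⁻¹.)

Ideal: P_ideal = RT/V_m = (0.08206)(187.1)/0.5239 = 29.3060 atm
vdW: P = RT/(V_m − b) − a/V_m² = 15.3534/0.500300 − 0.03460/0.274471 = 30.6884 − 0.126061 = 30.5623 atm
% deviation = (30.5623 − 29.3060)/29.3060 × 100% = 4.29%

4.29 %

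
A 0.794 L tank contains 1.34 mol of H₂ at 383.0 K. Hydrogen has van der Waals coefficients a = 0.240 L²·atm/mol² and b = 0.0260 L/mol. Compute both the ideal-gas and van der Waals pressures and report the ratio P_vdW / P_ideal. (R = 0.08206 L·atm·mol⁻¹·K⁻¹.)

Ideal: P_ideal = nRT/V = (1.34)(0.08206)(383.0)/0.794 = 53.0414 atm
vdW: P = nRT/(V − nb) − a n²/V² = 42.1148/0.759160 − 0.430944/0.630436 = 55.4755 − 0.683565 = 54.7919 atm
Ratio = 54.7919/53.0414 = 1.033

P_vdW / P_ideal ≈ 1.033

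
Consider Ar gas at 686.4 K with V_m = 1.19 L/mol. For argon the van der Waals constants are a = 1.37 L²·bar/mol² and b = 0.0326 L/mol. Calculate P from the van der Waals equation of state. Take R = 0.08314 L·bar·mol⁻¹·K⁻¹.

P = RT/(V_m − b) − a/V_m²
RT/(V_m − b) = (0.08314)(686.4)/(1.19 − 0.0326) = 57.067/1.1574 = 49.306 bar
a/V_m² = 1.37/(1.19)² = 0.96745 bar
P = 49.306 − 0.96745 = 48.34 bar

P ≈ 48.34 bar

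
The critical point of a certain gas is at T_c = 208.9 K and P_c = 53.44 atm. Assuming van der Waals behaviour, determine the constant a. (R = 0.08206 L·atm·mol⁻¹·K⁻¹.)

a ≈ 2.320 L²·atm/mol²

From T_c = 8a/(27Rb) and P_c = a/(27b²): a = 27 R² T_c²/(64 P_c).
a = 27×(0.08206)²×(208.9)²/(64×53.44) = 7934.2/3420.2 = 2.320 L²·atm/mol²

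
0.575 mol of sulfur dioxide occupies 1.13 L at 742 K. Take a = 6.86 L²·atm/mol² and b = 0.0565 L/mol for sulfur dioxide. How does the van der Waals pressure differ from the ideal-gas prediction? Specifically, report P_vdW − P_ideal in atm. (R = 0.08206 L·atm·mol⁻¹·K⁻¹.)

Ideal: P_ideal = nRT/V = (0.575)(0.08206)(742)/1.13 = 30.9831 atm
vdW: P = nRT/(V − nb) − a n²/V² = 35.0109/1.09751 − 2.26809/1.27690 = 31.9003 − 1.77625 = 30.1241 atm
ΔP = 30.1241 − 30.9831 = -0.859 atm

ΔP ≈ -0.859 atm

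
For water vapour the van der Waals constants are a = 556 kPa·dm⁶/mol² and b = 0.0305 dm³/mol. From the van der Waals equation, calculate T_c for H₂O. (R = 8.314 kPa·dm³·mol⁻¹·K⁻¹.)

For a van der Waals gas, T_c = 8a/(27Rb).
T_c = 8×556/(27×8.314×0.0305) = 4448.0/6.8466 = 649.7 K

T_c ≈ 649.7 K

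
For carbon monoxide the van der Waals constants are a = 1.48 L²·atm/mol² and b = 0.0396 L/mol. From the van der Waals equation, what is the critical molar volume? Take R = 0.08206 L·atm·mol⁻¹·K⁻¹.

For a van der Waals gas, V_m,c = 3b.
V_m,c = 3×0.0396 = 0.1188 L/mol

V_m,c ≈ 0.1188 L/mol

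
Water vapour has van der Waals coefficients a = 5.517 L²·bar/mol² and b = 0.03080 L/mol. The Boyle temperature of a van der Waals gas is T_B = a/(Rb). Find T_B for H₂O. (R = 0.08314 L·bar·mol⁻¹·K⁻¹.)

For a van der Waals gas the second virial coefficient B₂ = b − a/(RT) vanishes at T_B = a/(Rb).
T_B = 5.517/(0.08314×0.03080) = 5.517/0.0025607 = 2154 K

T_B ≈ 2154 K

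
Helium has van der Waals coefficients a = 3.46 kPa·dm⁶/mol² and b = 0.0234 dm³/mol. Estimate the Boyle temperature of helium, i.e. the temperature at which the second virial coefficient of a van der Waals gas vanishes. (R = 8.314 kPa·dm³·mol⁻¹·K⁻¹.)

T_B ≈ 17.78 K

For a van der Waals gas the second virial coefficient B₂ = b − a/(RT) vanishes at T_B = a/(Rb).
T_B = 3.46/(8.314×0.0234) = 3.46/0.19455 = 17.78 K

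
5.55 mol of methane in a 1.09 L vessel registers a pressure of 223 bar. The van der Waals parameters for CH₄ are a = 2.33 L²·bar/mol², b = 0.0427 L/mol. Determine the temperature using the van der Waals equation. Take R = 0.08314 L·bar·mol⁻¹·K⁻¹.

T ≈ 523.9 K

T = (P + a n²/V²)(V − nb)/(nR)
P + a n²/V² = 223 + (2.33)(5.55)²/(1.09)² = 283.41 bar
V − nb = 1.09 − (5.55)(0.0427) = 0.85302 L
T = (283.41)(0.85302)/((5.55)(0.08314)) = 523.9 K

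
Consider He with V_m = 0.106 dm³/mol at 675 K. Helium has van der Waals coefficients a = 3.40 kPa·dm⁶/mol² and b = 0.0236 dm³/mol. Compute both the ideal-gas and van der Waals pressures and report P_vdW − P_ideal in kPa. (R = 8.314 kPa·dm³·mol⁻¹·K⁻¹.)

ΔP ≈ 14861 kPa

Ideal: P_ideal = RT/V_m = (8.314)(675)/0.106 = 52942.9 kPa
vdW: P = RT/(V_m − b) − a/V_m² = 5611.95/0.0824000 − 3.40/0.0112360 = 68106.2 − 302.599 = 67803.6 kPa
ΔP = 67803.6 − 52942.9 = 14861 kPa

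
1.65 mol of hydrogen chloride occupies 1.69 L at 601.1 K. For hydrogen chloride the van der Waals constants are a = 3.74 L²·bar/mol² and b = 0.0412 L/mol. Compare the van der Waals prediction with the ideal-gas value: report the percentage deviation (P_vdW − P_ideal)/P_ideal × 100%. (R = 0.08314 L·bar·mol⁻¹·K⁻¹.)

-3.12 %

Ideal: P_ideal = nRT/V = (1.65)(0.08314)(601.1)/1.69 = 48.7926 bar
vdW: P = nRT/(V − nb) − a n²/V² = 82.4595/1.62202 − 10.1822/2.85610 = 50.8375 − 3.56507 = 47.2724 bar
% deviation = (47.2724 − 48.7926)/48.7926 × 100% = -3.12%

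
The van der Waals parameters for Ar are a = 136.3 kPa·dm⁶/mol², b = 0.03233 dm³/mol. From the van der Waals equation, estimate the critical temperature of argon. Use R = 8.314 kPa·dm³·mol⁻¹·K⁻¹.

T_c ≈ 150.2 K

For a van der Waals gas, T_c = 8a/(27Rb).
T_c = 8×136.3/(27×8.314×0.03233) = 1090.4/7.2574 = 150.2 K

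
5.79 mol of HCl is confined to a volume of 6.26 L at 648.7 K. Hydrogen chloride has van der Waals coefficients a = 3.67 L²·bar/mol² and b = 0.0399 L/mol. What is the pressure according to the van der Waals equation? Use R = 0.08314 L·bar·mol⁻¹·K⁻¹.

P ≈ 48.66 bar

P = nRT/(V − nb) − a n²/V²
nRT/(V − nb) = (5.79)(0.08314)(648.7)/(6.26 − 5.79×0.0399) = 312.27/6.0290 = 51.795 bar
a n²/V² = (3.67)(5.79)²/(6.26)² = 3.1396 bar
P = 51.795 − 3.1396 = 48.66 bar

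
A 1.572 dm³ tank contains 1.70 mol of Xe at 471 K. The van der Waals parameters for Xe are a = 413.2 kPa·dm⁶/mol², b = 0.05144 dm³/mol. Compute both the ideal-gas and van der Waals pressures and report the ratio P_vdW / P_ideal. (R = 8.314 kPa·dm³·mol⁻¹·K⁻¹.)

P_vdW / P_ideal ≈ 0.9448

Ideal: P_ideal = nRT/V = (1.70)(8.314)(471)/1.572 = 4234.75 kPa
vdW: P = nRT/(V − nb) − a n²/V² = 6657.02/1.48455 − 1194.15/2.47118 = 4484.20 − 483.231 = 4000.97 kPa
Ratio = 4000.97/4234.75 = 0.9448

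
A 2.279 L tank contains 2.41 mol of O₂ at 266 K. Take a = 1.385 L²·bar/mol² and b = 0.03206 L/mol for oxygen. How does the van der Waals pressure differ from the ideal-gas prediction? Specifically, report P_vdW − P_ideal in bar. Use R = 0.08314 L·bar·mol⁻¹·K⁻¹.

Ideal: P_ideal = nRT/V = (2.41)(0.08314)(266)/2.279 = 23.3865 bar
vdW: P = nRT/(V − nb) − a n²/V² = 53.2977/2.20174 − 8.04422/5.19384 = 24.2071 − 1.54880 = 22.6583 bar
ΔP = 22.6583 − 23.3865 = -0.728 bar

ΔP ≈ -0.728 bar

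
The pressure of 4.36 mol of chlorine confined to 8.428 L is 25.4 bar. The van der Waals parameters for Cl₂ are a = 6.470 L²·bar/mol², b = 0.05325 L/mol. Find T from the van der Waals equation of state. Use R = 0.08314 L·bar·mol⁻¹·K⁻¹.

T ≈ 613.4 K

T = (P + a n²/V²)(V − nb)/(nR)
P + a n²/V² = 25.4 + (6.470)(4.36)²/(8.428)² = 27.132 bar
V − nb = 8.428 − (4.36)(0.05325) = 8.1958 L
T = (27.132)(8.1958)/((4.36)(0.08314)) = 613.4 K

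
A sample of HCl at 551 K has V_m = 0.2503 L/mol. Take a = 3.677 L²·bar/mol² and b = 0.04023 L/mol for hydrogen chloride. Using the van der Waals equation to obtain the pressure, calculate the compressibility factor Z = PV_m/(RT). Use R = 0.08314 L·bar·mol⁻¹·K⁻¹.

Z ≈ 0.8708

P = RT/(V_m − b) − a/V_m² = (0.08314)(551)/(0.2503 − 0.04023) − 3.677/(0.2503)²
  = 45.810/0.21007 − 58.691 = 218.07 − 58.691 = 159.38 bar
Z = PV_m/(RT) = (159.38)(0.2503)/((0.08314)(551)) = 39.893/45.810 = 0.8708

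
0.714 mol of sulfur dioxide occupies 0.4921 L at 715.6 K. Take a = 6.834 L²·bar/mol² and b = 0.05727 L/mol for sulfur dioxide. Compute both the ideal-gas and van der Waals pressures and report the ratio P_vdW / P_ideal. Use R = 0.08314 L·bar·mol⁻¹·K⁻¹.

Ideal: P_ideal = nRT/V = (0.714)(0.08314)(715.6)/0.4921 = 86.3227 bar
vdW: P = nRT/(V − nb) − a n²/V² = 42.4794/0.451209 − 3.48395/0.242162 = 94.1457 − 14.3869 = 79.7588 bar
Ratio = 79.7588/86.3227 = 0.9240

P_vdW / P_ideal ≈ 0.9240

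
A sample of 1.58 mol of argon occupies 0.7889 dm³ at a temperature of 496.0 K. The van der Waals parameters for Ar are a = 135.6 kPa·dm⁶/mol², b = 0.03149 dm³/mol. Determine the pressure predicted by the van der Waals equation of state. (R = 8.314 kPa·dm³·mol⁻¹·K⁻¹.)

P ≈ 8271 kPa

P = nRT/(V − nb) − a n²/V²
nRT/(V − nb) = (1.58)(8.314)(496.0)/(0.7889 − 1.58×0.03149) = 6515.5/0.73915 = 8814.9 kPa
a n²/V² = (135.6)(1.58)²/(0.7889)² = 543.91 kPa
P = 8814.9 − 543.91 = 8271 kPa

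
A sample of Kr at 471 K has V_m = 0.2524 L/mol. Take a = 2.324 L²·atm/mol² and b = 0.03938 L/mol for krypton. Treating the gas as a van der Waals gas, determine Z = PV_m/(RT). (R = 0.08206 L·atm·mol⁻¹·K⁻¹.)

P = RT/(V_m − b) − a/V_m² = (0.08206)(471)/(0.2524 − 0.03938) − 2.324/(0.2524)²
  = 38.650/0.21302 − 36.480 = 181.44 − 36.480 = 144.96 atm
Z = PV_m/(RT) = (144.96)(0.2524)/((0.08206)(471)) = 36.588/38.650 = 0.9466

Z ≈ 0.9466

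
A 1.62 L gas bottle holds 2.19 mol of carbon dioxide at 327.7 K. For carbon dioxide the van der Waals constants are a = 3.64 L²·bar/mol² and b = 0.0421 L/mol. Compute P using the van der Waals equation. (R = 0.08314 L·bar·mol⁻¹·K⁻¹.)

P ≈ 32.40 bar

P = nRT/(V − nb) − a n²/V²
nRT/(V − nb) = (2.19)(0.08314)(327.7)/(1.62 − 2.19×0.0421) = 59.667/1.5278 = 39.054 bar
a n²/V² = (3.64)(2.19)²/(1.62)² = 6.6521 bar
P = 39.054 − 6.6521 = 32.40 bar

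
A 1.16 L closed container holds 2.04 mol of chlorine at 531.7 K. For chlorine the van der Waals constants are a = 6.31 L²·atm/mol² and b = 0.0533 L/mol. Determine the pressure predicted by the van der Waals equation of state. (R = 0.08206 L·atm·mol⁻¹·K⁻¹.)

P = nRT/(V − nb) − a n²/V²
nRT/(V − nb) = (2.04)(0.08206)(531.7)/(1.16 − 2.04×0.0533) = 89.008/1.0513 = 84.665 atm
a n²/V² = (6.31)(2.04)²/(1.16)² = 19.515 atm
P = 84.665 − 19.515 = 65.15 atm

P ≈ 65.15 atm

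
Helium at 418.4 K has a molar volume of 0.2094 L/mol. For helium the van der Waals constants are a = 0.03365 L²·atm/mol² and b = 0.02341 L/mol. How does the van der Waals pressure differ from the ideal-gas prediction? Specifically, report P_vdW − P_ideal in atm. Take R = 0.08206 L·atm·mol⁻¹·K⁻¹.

ΔP ≈ 19.87 atm

Ideal: P_ideal = RT/V_m = (0.08206)(418.4)/0.2094 = 163.963 atm
vdW: P = RT/(V_m − b) − a/V_m² = 34.3339/0.185990 − 0.03365/0.0438484 = 184.601 − 0.767417 = 183.834 atm
ΔP = 183.834 − 163.963 = 19.87 atm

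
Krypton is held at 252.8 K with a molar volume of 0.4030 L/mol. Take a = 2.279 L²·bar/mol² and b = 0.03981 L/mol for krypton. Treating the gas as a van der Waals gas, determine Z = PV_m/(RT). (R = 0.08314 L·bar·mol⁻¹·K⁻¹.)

Z ≈ 0.8406

P = RT/(V_m − b) − a/V_m² = (0.08314)(252.8)/(0.4030 − 0.03981) − 2.279/(0.4030)²
  = 21.018/0.36319 − 14.032 = 57.871 − 14.032 = 43.839 bar
Z = PV_m/(RT) = (43.839)(0.4030)/((0.08314)(252.8)) = 17.667/21.018 = 0.8406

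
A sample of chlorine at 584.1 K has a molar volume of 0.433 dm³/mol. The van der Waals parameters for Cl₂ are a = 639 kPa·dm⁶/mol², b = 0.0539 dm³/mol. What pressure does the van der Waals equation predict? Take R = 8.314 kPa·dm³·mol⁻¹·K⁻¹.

P ≈ 9402 kPa

P = RT/(V_m − b) − a/V_m²
RT/(V_m − b) = (8.314)(584.1)/(0.433 − 0.0539) = 4856.2/0.37910 = 12810 kPa
a/V_m² = 639/(0.433)² = 3408.2 kPa
P = 12810 − 3408.2 = 9402 kPa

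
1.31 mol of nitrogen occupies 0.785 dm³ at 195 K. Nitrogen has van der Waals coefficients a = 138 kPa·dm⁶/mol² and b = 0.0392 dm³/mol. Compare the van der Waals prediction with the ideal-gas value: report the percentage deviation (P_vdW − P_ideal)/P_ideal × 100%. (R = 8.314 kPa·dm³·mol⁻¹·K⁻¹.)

Ideal: P_ideal = nRT/V = (1.31)(8.314)(195)/0.785 = 2705.49 kPa
vdW: P = nRT/(V − nb) − a n²/V² = 2123.81/0.733648 − 236.822/0.616225 = 2894.86 − 384.311 = 2510.55 kPa
% deviation = (2510.55 − 2705.49)/2705.49 × 100% = -7.21%

-7.21 %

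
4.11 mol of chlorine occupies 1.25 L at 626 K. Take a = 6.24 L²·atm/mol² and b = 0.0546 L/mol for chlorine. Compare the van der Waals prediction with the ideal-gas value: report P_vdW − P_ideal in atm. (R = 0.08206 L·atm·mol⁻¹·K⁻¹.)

ΔP ≈ -30.50 atm

Ideal: P_ideal = nRT/V = (4.11)(0.08206)(626)/1.25 = 168.903 atm
vdW: P = nRT/(V − nb) − a n²/V² = 211.129/1.02559 − 105.407/1.56250 = 205.861 − 67.4605 = 138.401 atm
ΔP = 138.401 − 168.903 = -30.50 atm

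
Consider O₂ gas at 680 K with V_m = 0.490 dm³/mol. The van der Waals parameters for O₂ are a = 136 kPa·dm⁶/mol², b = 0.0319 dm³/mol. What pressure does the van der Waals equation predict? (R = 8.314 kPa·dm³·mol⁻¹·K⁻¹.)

P ≈ 11775 kPa

P = RT/(V_m − b) − a/V_m²
RT/(V_m − b) = (8.314)(680)/(0.490 − 0.0319) = 5653.5/0.45810 = 12341 kPa
a/V_m² = 136/(0.490)² = 566.43 kPa
P = 12341 − 566.43 = 11775 kPa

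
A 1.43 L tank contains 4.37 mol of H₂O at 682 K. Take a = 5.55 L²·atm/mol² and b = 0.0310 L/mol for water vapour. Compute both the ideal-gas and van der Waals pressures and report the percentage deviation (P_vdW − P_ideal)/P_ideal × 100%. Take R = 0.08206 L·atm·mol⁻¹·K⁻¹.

Ideal: P_ideal = nRT/V = (4.37)(0.08206)(682)/1.43 = 171.026 atm
vdW: P = nRT/(V − nb) − a n²/V² = 244.567/1.29453 − 105.988/2.04490 = 188.923 − 51.8304 = 137.093 atm
% deviation = (137.093 − 171.026)/171.026 × 100% = -19.84%

-19.84 %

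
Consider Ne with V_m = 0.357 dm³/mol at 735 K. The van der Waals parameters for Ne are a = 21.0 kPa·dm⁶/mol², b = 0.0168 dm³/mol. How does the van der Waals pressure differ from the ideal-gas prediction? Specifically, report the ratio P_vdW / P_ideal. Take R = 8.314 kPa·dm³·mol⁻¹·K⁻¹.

Ideal: P_ideal = RT/V_m = (8.314)(735)/0.357 = 17117.1 kPa
vdW: P = RT/(V_m − b) − a/V_m² = 6110.79/0.340200 − 21.0/0.127449 = 17962.3 − 164.772 = 17797.5 kPa
Ratio = 17797.5/17117.1 = 1.040

P_vdW / P_ideal ≈ 1.040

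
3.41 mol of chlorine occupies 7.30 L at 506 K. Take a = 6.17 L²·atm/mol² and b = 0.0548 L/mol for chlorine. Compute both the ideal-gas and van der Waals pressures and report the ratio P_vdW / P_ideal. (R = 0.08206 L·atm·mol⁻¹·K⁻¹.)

P_vdW / P_ideal ≈ 0.9569

Ideal: P_ideal = nRT/V = (3.41)(0.08206)(506)/7.30 = 19.3961 atm
vdW: P = nRT/(V − nb) − a n²/V² = 141.591/7.11313 − 71.7454/53.2900 = 19.9056 − 1.34632 = 18.5593 atm
Ratio = 18.5593/19.3961 = 0.9569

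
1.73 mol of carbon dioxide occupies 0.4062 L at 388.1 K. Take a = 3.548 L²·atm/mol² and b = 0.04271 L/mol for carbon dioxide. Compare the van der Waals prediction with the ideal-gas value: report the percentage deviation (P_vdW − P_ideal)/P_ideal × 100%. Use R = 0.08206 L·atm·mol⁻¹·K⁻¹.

Ideal: P_ideal = nRT/V = (1.73)(0.08206)(388.1)/0.4062 = 135.638 atm
vdW: P = nRT/(V − nb) − a n²/V² = 55.0962/0.332312 − 10.6188/0.164998 = 165.797 − 64.3571 = 101.440 atm
% deviation = (101.440 − 135.638)/135.638 × 100% = -25.21%

-25.21 %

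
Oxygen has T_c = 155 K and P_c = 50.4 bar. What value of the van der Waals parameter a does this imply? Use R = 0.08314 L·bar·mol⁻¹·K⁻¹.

a ≈ 1.390 L²·bar/mol²

From T_c = 8a/(27Rb) and P_c = a/(27b²): a = 27 R² T_c²/(64 P_c).
a = 27×(0.08314)²×(155)²/(64×50.4) = 4483.8/3225.6 = 1.390 L²·bar/mol²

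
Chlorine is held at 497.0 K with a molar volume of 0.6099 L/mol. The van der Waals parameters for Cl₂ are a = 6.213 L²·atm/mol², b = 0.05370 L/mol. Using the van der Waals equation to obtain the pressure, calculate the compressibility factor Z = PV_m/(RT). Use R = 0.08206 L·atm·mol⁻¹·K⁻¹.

Z ≈ 0.8468

P = RT/(V_m − b) − a/V_m² = (0.08206)(497.0)/(0.6099 − 0.05370) − 6.213/(0.6099)²
  = 40.784/0.55620 − 16.703 = 73.326 − 16.703 = 56.623 atm
Z = PV_m/(RT) = (56.623)(0.6099)/((0.08206)(497.0)) = 34.534/40.784 = 0.8468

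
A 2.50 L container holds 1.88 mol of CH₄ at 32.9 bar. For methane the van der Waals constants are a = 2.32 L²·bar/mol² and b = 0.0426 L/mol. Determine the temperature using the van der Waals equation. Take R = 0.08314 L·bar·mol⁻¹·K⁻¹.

T ≈ 529.7 K

T = (P + a n²/V²)(V − nb)/(nR)
P + a n²/V² = 32.9 + (2.32)(1.88)²/(2.50)² = 34.212 bar
V − nb = 2.50 − (1.88)(0.0426) = 2.4199 L
T = (34.212)(2.4199)/((1.88)(0.08314)) = 529.7 K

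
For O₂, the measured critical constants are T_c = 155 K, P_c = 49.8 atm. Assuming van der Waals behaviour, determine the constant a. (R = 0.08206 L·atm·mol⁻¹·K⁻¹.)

From T_c = 8a/(27Rb) and P_c = a/(27b²): a = 27 R² T_c²/(64 P_c).
a = 27×(0.08206)²×(155)²/(64×49.8) = 4368.1/3187.2 = 1.371 L²·atm/mol²

a ≈ 1.371 L²·atm/mol²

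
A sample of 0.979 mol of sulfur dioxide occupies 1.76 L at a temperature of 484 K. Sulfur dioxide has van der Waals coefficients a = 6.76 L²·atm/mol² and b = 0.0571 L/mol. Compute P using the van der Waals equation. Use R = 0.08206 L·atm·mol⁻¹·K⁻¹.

P = nRT/(V − nb) − a n²/V²
nRT/(V − nb) = (0.979)(0.08206)(484)/(1.76 − 0.979×0.0571) = 38.883/1.7041 = 22.817 atm
a n²/V² = (6.76)(0.979)²/(1.76)² = 2.0916 atm
P = 22.817 − 2.0916 = 20.73 atm

P ≈ 20.73 atm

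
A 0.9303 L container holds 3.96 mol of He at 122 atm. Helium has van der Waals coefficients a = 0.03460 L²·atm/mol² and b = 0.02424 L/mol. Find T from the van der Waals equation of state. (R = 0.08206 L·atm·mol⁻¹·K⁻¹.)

T ≈ 314.8 K

T = (P + a n²/V²)(V − nb)/(nR)
P + a n²/V² = 122 + (0.03460)(3.96)²/(0.9303)² = 122.63 atm
V − nb = 0.9303 − (3.96)(0.02424) = 0.83431 L
T = (122.63)(0.83431)/((3.96)(0.08206)) = 314.8 K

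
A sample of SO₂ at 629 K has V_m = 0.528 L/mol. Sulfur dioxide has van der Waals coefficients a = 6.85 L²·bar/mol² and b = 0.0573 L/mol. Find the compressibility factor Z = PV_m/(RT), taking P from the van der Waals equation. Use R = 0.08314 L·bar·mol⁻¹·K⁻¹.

Z ≈ 0.8737

P = RT/(V_m − b) − a/V_m² = (0.08314)(629)/(0.528 − 0.0573) − 6.85/(0.528)²
  = 52.295/0.47070 − 24.571 = 111.10 − 24.571 = 86.53 bar
Z = PV_m/(RT) = (86.53)(0.528)/((0.08314)(629)) = 45.688/52.295 = 0.8737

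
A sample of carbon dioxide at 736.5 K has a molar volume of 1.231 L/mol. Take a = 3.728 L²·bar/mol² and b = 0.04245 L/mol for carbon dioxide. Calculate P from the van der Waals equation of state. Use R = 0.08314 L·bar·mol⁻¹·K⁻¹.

P ≈ 49.06 bar

P = RT/(V_m − b) − a/V_m²
RT/(V_m − b) = (0.08314)(736.5)/(1.231 − 0.04245) = 61.233/1.1886 = 51.517 bar
a/V_m² = 3.728/(1.231)² = 2.4601 bar
P = 51.517 − 2.4601 = 49.06 bar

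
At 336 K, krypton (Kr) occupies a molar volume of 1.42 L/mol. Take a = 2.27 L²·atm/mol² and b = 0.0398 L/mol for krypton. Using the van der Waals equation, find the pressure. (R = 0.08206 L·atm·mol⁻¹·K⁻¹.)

P ≈ 18.85 atm

P = RT/(V_m − b) − a/V_m²
RT/(V_m − b) = (0.08206)(336)/(1.42 − 0.0398) = 27.572/1.3802 = 19.977 atm
a/V_m² = 2.27/(1.42)² = 1.1258 atm
P = 19.977 − 1.1258 = 18.85 atm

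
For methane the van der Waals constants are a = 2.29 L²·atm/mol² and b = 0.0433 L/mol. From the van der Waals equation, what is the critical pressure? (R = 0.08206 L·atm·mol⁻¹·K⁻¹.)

For a van der Waals gas, P_c = a/(27b²).
P_c = 2.29/(27×(0.0433)²) = 2.29/0.050622 = 45.24 atm

P_c ≈ 45.24 atm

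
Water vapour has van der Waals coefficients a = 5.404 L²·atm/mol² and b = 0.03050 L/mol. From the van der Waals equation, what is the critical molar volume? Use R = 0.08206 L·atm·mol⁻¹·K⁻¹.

V_m,c ≈ 0.09150 L/mol

For a van der Waals gas, V_m,c = 3b.
V_m,c = 3×0.03050 = 0.09150 L/mol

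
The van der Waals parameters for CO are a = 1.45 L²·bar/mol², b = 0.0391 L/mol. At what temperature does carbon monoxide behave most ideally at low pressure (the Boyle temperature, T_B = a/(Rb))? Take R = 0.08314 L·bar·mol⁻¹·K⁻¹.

For a van der Waals gas the second virial coefficient B₂ = b − a/(RT) vanishes at T_B = a/(Rb).
T_B = 1.45/(0.08314×0.0391) = 1.45/0.0032508 = 446.0 K

T_B ≈ 446.0 K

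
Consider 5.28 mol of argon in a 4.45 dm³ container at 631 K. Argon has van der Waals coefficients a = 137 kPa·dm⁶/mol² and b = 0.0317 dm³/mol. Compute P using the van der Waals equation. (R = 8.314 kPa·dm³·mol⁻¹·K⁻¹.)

P ≈ 6275 kPa

P = nRT/(V − nb) − a n²/V²
nRT/(V − nb) = (5.28)(8.314)(631)/(4.45 − 5.28×0.0317) = 27700/4.2826 = 6468.0 kPa
a n²/V² = (137)(5.28)²/(4.45)² = 192.87 kPa
P = 6468.0 − 192.87 = 6275 kPa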